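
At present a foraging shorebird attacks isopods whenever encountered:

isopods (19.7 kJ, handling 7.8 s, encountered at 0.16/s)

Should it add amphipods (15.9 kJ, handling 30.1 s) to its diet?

No

Intake rate on the current diet: R = (0.16×19.7) / (1 + 0.16×7.8) = 3.152/2.248 = 1.402 kJ/s.
amphipods: E/h = 15.9/30.1 = 0.5282 kJ/s.
Since 0.5282 < R, time spent handling amphipods is better spent searching.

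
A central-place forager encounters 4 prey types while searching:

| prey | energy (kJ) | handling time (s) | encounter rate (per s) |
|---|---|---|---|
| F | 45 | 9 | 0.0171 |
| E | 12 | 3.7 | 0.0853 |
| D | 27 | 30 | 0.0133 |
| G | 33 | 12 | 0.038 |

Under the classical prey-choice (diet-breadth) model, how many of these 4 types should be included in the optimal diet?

E/h in descending order: F 5, E 3.24, G 2.75, D 0.9 kJ/s. The optimal diet is the largest prefix of this list for which every included type satisfies E_i/h_i > R on the types above it.
Rate on top 1: 0.6669. E: 3.24 > 0.6669 → include.
Rate on top 2: 1.22. G: 2.75 > 1.22 → include.
Rate on top 3: 1.582. D: 0.9 < 1.582 → exclude; stop.
Optimal diet: F, E, G — 3 of 4 types.

3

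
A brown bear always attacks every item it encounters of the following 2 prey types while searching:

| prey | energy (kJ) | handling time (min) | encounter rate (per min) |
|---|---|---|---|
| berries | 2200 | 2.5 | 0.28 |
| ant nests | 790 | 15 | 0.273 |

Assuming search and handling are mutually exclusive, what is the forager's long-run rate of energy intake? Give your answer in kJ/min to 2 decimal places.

143.52 kJ/min

R = (0.28×2200 + 0.273×790) / (1 + 0.28×2.5 + 0.273×15) = 831.7/5.795 = 143.5 kJ/min.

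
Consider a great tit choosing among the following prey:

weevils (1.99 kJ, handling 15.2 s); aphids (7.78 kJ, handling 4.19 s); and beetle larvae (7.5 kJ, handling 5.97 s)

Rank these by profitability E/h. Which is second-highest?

Profitability E/h (kJ/s): weevils = 1.99/15.2 = 0.131, aphids = 7.78/4.19 = 1.86, beetle larvae = 7.5/5.97 = 1.26.
Ranked: aphids > beetle larvae > weevils.

beetle larvae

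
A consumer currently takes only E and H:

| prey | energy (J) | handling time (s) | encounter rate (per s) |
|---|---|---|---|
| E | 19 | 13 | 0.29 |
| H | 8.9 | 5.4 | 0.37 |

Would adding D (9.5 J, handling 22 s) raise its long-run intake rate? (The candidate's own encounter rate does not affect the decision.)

No

Intake rate on the current diet: R = (0.29×19 + 0.37×8.9) / (1 + 0.29×13 + 0.37×5.4) = 8.803/6.768 = 1.301 J/s.
D: E/h = 9.5/22 = 0.4318 J/s.
0.4318 < 1.301, so adding D would lower the average — exclude it.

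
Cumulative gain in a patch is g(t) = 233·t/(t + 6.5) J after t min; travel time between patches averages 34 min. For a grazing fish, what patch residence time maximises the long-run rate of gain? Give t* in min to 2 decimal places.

14.87 min

By the marginal value theorem, leave when the instantaneous gain rate g'(t) equals the habitat-wide average g(t)/(T + t).
g'(t) = 233·6.5/(t + 6.5)². Setting 233·6.5/(t+6.5)² = 233t/[(t+6.5)(34+t)] gives 6.5(34+t) = t(t+6.5), so t² = 6.5×34 = 221.
t* = √221 = 14.87 min.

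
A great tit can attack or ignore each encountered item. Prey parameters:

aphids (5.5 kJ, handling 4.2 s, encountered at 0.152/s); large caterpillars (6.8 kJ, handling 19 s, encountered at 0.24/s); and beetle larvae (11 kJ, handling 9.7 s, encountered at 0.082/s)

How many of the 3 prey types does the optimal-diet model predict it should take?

2

Rank by E/h (kJ/s): aphids 1.31, beetle larvae 1.13, large caterpillars 0.358. Include each in turn until the next type's E/h falls below the running intake rate.
Rate on top 1: 0.5103. beetle larvae: 1.13 > 0.5103 → include.
Rate on top 2: 0.7141. large caterpillars: 0.358 < 0.7141 → exclude; stop.
Optimal diet: aphids, beetle larvae — 2 of 3 types.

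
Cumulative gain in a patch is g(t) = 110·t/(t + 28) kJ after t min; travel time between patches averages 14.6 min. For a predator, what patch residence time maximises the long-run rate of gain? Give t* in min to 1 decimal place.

20.2 min

By the marginal value theorem, leave when the instantaneous gain rate g'(t) equals the habitat-wide average g(t)/(T + t).
g'(t) = 110·28/(t + 28)². Setting 110·28/(t+28)² = 110t/[(t+28)(14.6+t)] gives 28(14.6+t) = t(t+28), so t² = 28×14.6 = 408.8.
t* = √408.8 = 20.22 min.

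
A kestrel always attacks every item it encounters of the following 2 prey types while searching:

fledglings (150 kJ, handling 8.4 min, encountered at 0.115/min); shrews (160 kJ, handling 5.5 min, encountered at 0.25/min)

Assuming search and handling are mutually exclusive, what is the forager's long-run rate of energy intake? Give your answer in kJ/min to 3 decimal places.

17.136 kJ/min

R = Σλ_iE_i / (1 + Σλ_ih_i)
Numerator: 0.115×150 + 0.25×160 = 57.25
Denominator: 1 + 0.115×8.4 + 0.25×5.5 = 3.341
R = 57.25/3.341 = 17.14 kJ/min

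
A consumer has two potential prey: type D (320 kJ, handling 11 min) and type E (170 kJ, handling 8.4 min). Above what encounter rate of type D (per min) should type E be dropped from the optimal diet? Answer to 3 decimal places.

At the threshold, the rate on type D alone equals the profitability of type E: λ·320/(1 + λ·11) = 170/8.4 = 20.24.
Rearranging, λ(320 − 20.24×11) = 20.24, so λ = 20.24/97.38 = 0.2078 per min.

0.208 per min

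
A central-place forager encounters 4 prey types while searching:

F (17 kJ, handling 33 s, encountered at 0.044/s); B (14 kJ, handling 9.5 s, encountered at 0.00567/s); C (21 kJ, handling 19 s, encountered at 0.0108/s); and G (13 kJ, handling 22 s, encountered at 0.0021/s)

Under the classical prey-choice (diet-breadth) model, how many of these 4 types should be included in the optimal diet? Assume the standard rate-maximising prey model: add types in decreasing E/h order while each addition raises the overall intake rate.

4

Rank by E/h (kJ/s): B 1.47, C 1.11, G 0.591, F 0.515. Include each in turn until the next type's E/h falls below the running intake rate.
Rate on top 1: 0.07532. C: 1.11 > 0.07532 → include.
Rate on top 2: 0.2432. G: 0.591 > 0.2432 → include.
Rate on top 3: 0.2555. F: 0.515 > 0.2555 → include.
Optimal diet: B, C, G, F — 4 of 4 types.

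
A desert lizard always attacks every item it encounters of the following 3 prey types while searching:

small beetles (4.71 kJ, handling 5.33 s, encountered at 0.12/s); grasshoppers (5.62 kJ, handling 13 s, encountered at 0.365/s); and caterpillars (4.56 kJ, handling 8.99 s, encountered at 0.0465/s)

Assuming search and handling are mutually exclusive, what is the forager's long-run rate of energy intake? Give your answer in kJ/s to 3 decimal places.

0.416 kJ/s

R = (0.12×4.71 + 0.365×5.62 + 0.0465×4.56) / (1 + 0.12×5.33 + 0.365×13 + 0.0465×8.99) = 2.829/6.803 = 0.4158 kJ/s.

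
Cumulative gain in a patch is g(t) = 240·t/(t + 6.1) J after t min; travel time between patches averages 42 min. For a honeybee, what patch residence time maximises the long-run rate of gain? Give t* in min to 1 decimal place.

16.0 min

By the marginal value theorem, leave when the instantaneous gain rate g'(t) equals the habitat-wide average g(t)/(T + t).
g'(t) = 240·6.1/(t + 6.1)². Setting 240·6.1/(t+6.1)² = 240t/[(t+6.1)(42+t)] gives 6.1(42+t) = t(t+6.1), so t² = 6.1×42 = 256.2.
t* = √256.2 = 16.01 min.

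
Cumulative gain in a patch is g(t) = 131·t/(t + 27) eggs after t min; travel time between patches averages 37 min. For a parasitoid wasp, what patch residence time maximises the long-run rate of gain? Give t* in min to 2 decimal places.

31.61 min

Optimal t* satisfies g'(t*) = g(t*)/(T + t*).
g'(t) = 131·27/(t + 27)². Setting 131·27/(t+27)² = 131t/[(t+27)(37+t)] gives 27(37+t) = t(t+27), so t² = 27×37 = 999.
t* = √999 = 31.61 min.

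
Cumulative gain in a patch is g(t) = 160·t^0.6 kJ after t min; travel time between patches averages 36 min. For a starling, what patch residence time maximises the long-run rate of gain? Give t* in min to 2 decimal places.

By the marginal value theorem, leave when the instantaneous gain rate g'(t) equals the habitat-wide average g(t)/(T + t).
g'(t) = 0.6·160·t^-0.4. Setting 0.6·160·t^-0.4 = 160·t^0.6/(36+t) gives 0.6(36+t) = t, so 0.40·t = 0.6×36.
t* = 0.6×36/0.40 = 54 min.

54.00 min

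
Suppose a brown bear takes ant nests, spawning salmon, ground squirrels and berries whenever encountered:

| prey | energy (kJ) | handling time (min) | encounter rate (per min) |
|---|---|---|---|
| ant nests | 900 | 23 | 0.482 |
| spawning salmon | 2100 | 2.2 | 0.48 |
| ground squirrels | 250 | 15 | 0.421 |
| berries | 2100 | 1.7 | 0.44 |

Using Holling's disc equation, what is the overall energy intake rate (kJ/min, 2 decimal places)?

R = Σλ_iE_i / (1 + Σλ_ih_i)
Numerator: 0.482×900 + 0.48×2100 + 0.421×250 + 0.44×2100 = 2471
Denominator: 1 + 0.482×23 + 0.48×2.2 + 0.421×15 + 0.44×1.7 = 20.2
R = 2471/20.2 = 122.3 kJ/min

122.30 kJ/min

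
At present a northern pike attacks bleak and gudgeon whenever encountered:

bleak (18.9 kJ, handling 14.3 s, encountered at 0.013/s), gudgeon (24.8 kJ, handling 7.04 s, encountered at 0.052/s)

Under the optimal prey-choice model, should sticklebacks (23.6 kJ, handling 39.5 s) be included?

On bleak and gudgeon alone, R = ΣλE/(1+Σλh) = 1.535/1.552 = 0.9893 kJ/s.
Profitability of sticklebacks: 23.6/39.5 = 0.5975 kJ/s.
Since 0.5975 < R, time spent handling sticklebacks is better spent searching.

No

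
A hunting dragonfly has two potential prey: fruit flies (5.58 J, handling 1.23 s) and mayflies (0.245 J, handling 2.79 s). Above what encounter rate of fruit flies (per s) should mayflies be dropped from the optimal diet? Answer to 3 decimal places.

0.016 per s

At the threshold, the rate on fruit flies alone equals the profitability of mayflies: λ·5.58/(1 + λ·1.23) = 0.245/2.79 = 0.08781.
Rearranging, λ(5.58 − 0.08781×1.23) = 0.08781, so λ = 0.08781/5.472 = 0.01605 per s.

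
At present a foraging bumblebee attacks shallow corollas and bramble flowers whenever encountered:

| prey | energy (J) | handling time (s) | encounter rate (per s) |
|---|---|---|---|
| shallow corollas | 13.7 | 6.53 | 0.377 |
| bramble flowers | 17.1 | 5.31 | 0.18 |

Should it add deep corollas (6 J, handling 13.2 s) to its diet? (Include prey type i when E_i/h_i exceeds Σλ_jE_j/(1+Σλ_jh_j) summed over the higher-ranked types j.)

Intake rate on the current diet: R = (0.377×13.7 + 0.18×17.1) / (1 + 0.377×6.53 + 0.18×5.31) = 8.243/4.418 = 1.866 J/s.
Profitability of deep corollas: 6/13.2 = 0.4545 J/s.
0.4545 < 1.866, so adding deep corollas would lower the average — exclude it.

No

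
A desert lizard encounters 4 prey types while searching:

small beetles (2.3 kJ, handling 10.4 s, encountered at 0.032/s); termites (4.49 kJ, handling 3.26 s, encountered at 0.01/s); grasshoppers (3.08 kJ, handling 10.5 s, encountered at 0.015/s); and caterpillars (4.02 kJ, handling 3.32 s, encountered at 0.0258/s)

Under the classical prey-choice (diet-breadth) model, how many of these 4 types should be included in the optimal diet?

4

Profitabilities (E/h, kJ/s): termites 1.38, caterpillars 1.21, grasshoppers 0.293, small beetles 0.221. Add prey in this order while the next type's profitability exceeds the intake rate on those already taken.
Rate on top 1: 0.04348. caterpillars: 1.21 > 0.04348 → include.
Rate on top 2: 0.1329. grasshoppers: 0.293 > 0.1329 → include.
Rate on top 3: 0.1527. small beetles: 0.221 > 0.1527 → include.
Optimal diet: termites, caterpillars, grasshoppers, small beetles — 4 of 4 types.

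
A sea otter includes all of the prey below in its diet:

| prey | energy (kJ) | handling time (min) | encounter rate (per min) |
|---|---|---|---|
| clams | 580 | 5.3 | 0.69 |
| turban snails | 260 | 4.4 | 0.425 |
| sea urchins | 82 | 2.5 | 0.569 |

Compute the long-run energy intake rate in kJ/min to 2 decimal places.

Energy encountered per unit search time: 0.69×580 + 0.425×260 + 0.569×82 = 557.4 kJ/min.
Handling time per unit search time: 0.69×5.3 + 0.425×4.4 + 0.569×2.5 = 6.949.
Rate = 557.4/(1 + 6.949) = 70.11 kJ/min.

70.11 kJ/min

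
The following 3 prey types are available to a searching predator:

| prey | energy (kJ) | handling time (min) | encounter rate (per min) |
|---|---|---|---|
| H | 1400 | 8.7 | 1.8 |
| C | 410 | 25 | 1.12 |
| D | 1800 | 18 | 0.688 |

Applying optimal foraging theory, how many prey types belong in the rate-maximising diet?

1

Profitabilities (E/h, kJ/min): H 161, D 100, C 16.4. Add prey in this order while the next type's profitability exceeds the intake rate on those already taken.
Rate on top 1: 151.3. D: 100 < 151.3 → exclude; stop.
Optimal diet: H — 1 of 3 types.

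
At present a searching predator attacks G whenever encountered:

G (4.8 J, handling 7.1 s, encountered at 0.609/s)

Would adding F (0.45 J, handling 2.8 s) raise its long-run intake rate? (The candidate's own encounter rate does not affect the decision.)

Intake rate on the current diet: R = (0.609×4.8) / (1 + 0.609×7.1) = 2.923/5.324 = 0.5491 J/s.
F: E/h = 0.45/2.8 = 0.1607 J/s.
Since 0.1607 < R, time spent handling F is better spent searching.

No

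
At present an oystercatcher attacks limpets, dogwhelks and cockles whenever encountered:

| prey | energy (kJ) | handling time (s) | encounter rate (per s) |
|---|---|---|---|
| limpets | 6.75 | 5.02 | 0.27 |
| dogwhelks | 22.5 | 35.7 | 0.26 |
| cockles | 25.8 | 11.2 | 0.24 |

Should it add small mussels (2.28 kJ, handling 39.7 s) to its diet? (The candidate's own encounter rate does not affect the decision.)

Current rate: (0.27×6.75 + 0.26×22.5 + 0.24×25.8)/(1 + 0.27×5.02 + 0.26×35.7 + 0.24×11.2) = 0.9678 kJ/s.
small mussels: E/h = 2.28/39.7 = 0.05743 kJ/s.
0.05743 < 0.9678, so adding small mussels would lower the average — exclude it.

No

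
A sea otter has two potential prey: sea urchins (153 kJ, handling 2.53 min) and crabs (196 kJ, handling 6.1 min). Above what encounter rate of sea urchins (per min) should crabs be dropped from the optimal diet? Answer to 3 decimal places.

0.448 per min

The zero-one rule: include crabs iff E₂/h₂ > λE₁/(1+λh₁). Equality gives the switch point.
λE₁h₂ = E₂ + λE₂h₁ ⇒ λ = E₂/(E₁h₂ − E₂h₁) = 196/(933.3 − 495.9) = 0.4481 per min.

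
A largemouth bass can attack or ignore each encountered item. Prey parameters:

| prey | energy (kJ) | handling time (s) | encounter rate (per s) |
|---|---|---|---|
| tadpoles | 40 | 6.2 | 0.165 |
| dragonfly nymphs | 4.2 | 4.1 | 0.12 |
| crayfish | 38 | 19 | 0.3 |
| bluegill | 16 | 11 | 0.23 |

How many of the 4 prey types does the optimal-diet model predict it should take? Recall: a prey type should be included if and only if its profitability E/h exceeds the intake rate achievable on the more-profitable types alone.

1

Rank by E/h (kJ/s): tadpoles 6.45, crayfish 2, bluegill 1.45, dragonfly nymphs 1.02. Include each in turn until the next type's E/h falls below the running intake rate.
Rate on top 1: 3.262. crayfish: 2 < 3.262 → exclude; stop.
Optimal diet: tadpoles — 1 of 4 types.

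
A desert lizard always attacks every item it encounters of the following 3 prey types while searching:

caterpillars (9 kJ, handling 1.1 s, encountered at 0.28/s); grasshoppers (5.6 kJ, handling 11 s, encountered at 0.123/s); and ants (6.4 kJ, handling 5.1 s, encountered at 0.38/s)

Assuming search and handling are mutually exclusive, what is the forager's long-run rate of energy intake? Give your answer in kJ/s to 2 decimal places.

1.23 kJ/s

R = (0.28×9 + 0.123×5.6 + 0.38×6.4) / (1 + 0.28×1.1 + 0.123×11 + 0.38×5.1) = 5.641/4.599 = 1.227 kJ/s.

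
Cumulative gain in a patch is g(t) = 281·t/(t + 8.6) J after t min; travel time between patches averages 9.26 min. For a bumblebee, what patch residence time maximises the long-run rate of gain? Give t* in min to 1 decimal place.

Maximise g(t)/(T+t): set derivative to zero → g'(t)(T+t) = g(t).
g'(t) = 281·8.6/(t + 8.6)². Setting 281·8.6/(t+8.6)² = 281t/[(t+8.6)(9.26+t)] gives 8.6(9.26+t) = t(t+8.6), so t² = 8.6×9.26 = 79.64.
t* = √79.64 = 8.924 min.

8.9 min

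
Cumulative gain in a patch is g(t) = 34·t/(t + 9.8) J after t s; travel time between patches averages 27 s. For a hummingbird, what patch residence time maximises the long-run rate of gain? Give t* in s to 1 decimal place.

16.3 s

By the marginal value theorem, leave when the instantaneous gain rate g'(t) equals the habitat-wide average g(t)/(T + t).
g'(t) = 34·9.8/(t + 9.8)². Setting 34·9.8/(t+9.8)² = 34t/[(t+9.8)(27+t)] gives 9.8(27+t) = t(t+9.8), so t² = 9.8×27 = 264.6.
t* = √264.6 = 16.27 s.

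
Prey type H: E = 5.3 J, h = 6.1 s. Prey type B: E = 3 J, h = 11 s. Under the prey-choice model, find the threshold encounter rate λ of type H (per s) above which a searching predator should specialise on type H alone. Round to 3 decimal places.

0.075 per s

At the threshold, the rate on type H alone equals the profitability of type B: λ·5.3/(1 + λ·6.1) = 3/11 = 0.2727.
Rearranging, λ(5.3 − 0.2727×6.1) = 0.2727, so λ = 0.2727/3.636 = 0.075 per s.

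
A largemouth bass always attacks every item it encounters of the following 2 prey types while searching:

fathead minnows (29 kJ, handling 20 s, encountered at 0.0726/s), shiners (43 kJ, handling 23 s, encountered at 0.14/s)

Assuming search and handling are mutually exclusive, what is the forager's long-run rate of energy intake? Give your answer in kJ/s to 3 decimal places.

R = Σλ_iE_i / (1 + Σλ_ih_i)
Numerator: 0.0726×29 + 0.14×43 = 8.125
Denominator: 1 + 0.0726×20 + 0.14×23 = 5.672
R = 8.125/5.672 = 1.433 kJ/s

1.433 kJ/s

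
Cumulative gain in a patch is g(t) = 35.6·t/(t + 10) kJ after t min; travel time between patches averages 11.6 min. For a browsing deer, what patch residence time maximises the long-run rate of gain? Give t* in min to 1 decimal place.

10.8 min

By the marginal value theorem, leave when the instantaneous gain rate g'(t) equals the habitat-wide average g(t)/(T + t).
g'(t) = 35.6·10/(t + 10)². Setting 35.6·10/(t+10)² = 35.6t/[(t+10)(11.6+t)] gives 10(11.6+t) = t(t+10), so t² = 10×11.6 = 116.
t* = √116 = 10.77 min.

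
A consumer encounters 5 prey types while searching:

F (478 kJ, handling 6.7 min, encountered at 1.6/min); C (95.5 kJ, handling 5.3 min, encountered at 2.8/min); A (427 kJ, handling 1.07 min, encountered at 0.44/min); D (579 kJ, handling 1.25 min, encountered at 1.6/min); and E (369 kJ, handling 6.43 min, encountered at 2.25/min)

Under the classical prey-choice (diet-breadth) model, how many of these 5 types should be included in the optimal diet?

2

Rank by E/h (kJ/min): D 463, A 399, F 71.3, E 57.4, C 18. Include each in turn until the next type's E/h falls below the running intake rate.
Rate on top 1: 308.8. A: 399 > 308.8 → include.
Rate on top 2: 321. F: 71.3 < 321 → exclude; stop.
Optimal diet: D, A — 2 of 5 types.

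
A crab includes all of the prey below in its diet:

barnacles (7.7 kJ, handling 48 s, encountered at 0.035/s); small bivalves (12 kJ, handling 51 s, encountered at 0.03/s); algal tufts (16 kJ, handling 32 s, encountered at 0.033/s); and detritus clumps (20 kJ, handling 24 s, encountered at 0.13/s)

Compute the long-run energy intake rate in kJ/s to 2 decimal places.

0.45 kJ/s

R = (0.035×7.7 + 0.03×12 + 0.033×16 + 0.13×20) / (1 + 0.035×48 + 0.03×51 + 0.033×32 + 0.13×24) = 3.758/8.386 = 0.4481 kJ/s.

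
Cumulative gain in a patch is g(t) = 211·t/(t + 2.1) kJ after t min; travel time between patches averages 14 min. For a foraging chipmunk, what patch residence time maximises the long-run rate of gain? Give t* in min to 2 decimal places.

By the marginal value theorem, leave when the instantaneous gain rate g'(t) equals the habitat-wide average g(t)/(T + t).
g'(t) = 211·2.1/(t + 2.1)². Setting 211·2.1/(t+2.1)² = 211t/[(t+2.1)(14+t)] gives 2.1(14+t) = t(t+2.1), so t² = 2.1×14 = 29.4.
t* = √29.4 = 5.422 min.

5.42 min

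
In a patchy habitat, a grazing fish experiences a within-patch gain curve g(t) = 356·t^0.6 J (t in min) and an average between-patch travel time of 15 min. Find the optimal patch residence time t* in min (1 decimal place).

Optimal t* satisfies g'(t*) = g(t*)/(T + t*).
g'(t) = 0.6·356·t^-0.4. Setting 0.6·356·t^-0.4 = 356·t^0.6/(15+t) gives 0.6(15+t) = t, so 0.40·t = 0.6×15.
t* = 0.6×15/0.40 = 22.5 min.

22.5 min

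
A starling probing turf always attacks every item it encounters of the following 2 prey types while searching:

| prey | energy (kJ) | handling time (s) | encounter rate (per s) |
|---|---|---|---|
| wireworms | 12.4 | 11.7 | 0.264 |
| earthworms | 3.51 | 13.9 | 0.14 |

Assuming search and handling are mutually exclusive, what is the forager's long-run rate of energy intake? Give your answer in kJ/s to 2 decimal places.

0.62 kJ/s

Energy encountered per unit search time: 0.264×12.4 + 0.14×3.51 = 3.765 kJ/s.
Handling time per unit search time: 0.264×11.7 + 0.14×13.9 = 5.035.
Rate = 3.765/(1 + 5.035) = 0.6239 kJ/s.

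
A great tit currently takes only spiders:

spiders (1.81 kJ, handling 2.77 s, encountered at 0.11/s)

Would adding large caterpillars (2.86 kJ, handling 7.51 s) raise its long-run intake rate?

Current rate: (0.11×1.81)/(1 + 0.11×2.77) = 0.1526 kJ/s.
Profitability of large caterpillars: 2.86/7.51 = 0.3808 kJ/s.
0.3808 > 0.1526, so adding large caterpillars raises the average — include it.

Yes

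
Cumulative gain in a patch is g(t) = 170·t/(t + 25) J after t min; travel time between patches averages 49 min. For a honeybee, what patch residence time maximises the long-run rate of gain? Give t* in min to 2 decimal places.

Optimal t* satisfies g'(t*) = g(t*)/(T + t*).
g'(t) = 170·25/(t + 25)². Setting 170·25/(t+25)² = 170t/[(t+25)(49+t)] gives 25(49+t) = t(t+25), so t² = 25×49 = 1225.
t* = √1225 = 35 min.

35.00 min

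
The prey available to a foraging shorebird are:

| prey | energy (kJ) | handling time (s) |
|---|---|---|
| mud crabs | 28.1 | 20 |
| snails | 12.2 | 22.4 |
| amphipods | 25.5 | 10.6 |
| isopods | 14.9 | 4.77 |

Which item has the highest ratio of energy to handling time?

In descending order of E/h:
isopods: 14.9/4.77 = 3.12 kJ/s
amphipods: 25.5/10.6 = 2.41 kJ/s
mud crabs: 28.1/20 = 1.41 kJ/s
snails: 12.2/22.4 = 0.545 kJ/s

isopods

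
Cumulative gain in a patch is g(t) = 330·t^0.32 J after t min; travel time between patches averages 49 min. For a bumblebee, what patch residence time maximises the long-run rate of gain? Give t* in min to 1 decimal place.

23.1 min

Optimal t* satisfies g'(t*) = g(t*)/(T + t*).
g'(t) = 0.32·330·t^-0.68. Setting 0.32·330·t^-0.68 = 330·t^0.32/(49+t) gives 0.32(49+t) = t, so 0.68·t = 0.32×49.
t* = 0.32×49/0.68 = 23.06 min.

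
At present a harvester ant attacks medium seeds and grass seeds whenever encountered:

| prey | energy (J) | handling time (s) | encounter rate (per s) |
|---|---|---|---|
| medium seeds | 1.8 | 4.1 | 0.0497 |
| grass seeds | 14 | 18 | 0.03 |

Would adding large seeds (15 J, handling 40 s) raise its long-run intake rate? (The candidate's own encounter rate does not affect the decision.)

Yes

Current rate: (0.0497×1.8 + 0.03×14)/(1 + 0.0497×4.1 + 0.03×18) = 0.2922 J/s.
large seeds: E/h = 15/40 = 0.375 J/s.
0.375 > 0.2922, so adding large seeds raises the average — include it.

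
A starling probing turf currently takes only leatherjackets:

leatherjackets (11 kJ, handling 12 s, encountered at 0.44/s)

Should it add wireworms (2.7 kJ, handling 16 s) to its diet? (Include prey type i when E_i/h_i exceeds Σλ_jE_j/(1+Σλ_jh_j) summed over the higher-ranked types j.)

Intake rate on the current diet: R = (0.44×11) / (1 + 0.44×12) = 4.84/6.28 = 0.7707 kJ/s.
Profitability of wireworms: 2.7/16 = 0.1688 kJ/s.
0.1688 < 0.7707, so adding wireworms would lower the average — exclude it.

No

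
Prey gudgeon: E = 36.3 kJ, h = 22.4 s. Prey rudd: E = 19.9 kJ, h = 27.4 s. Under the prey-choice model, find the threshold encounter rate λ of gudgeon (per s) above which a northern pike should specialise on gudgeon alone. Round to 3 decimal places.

The zero-one rule: include rudd iff E₂/h₂ > λE₁/(1+λh₁). Equality gives the switch point.
λE₁h₂ = E₂ + λE₂h₁ ⇒ λ = E₂/(E₁h₂ − E₂h₁) = 19.9/(994.6 − 445.8) = 0.03626 per s.

0.036 per s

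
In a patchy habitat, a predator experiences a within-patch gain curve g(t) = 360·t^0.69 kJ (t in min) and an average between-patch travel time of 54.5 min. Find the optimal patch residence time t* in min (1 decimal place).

121.3 min

Optimal t* satisfies g'(t*) = g(t*)/(T + t*).
g'(t) = 0.69·360·t^-0.31. Setting 0.69·360·t^-0.31 = 360·t^0.69/(54.5+t) gives 0.69(54.5+t) = t, so 0.31·t = 0.69×54.5.
t* = 0.69×54.5/0.31 = 121.3 min.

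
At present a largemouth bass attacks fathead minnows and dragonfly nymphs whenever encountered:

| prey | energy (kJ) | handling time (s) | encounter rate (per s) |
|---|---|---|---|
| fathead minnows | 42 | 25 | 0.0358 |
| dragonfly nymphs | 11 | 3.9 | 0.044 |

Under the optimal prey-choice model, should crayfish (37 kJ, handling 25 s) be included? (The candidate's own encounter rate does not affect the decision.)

Yes

Intake rate on the current diet: R = (0.0358×42 + 0.044×11) / (1 + 0.0358×25 + 0.044×3.9) = 1.988/2.067 = 0.9618 kJ/s.
Profitability of crayfish: 37/25 = 1.48 kJ/s.
1.48 > 0.9618, so adding crayfish raises the average — include it.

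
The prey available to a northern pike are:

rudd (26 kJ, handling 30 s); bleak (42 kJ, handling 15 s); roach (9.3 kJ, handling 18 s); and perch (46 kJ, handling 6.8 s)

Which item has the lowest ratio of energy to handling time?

roach

Profitability E/h (kJ/s): rudd = 26/30 = 0.867, bleak = 42/15 = 2.8, roach = 9.3/18 = 0.517, perch = 46/6.8 = 6.76.
Ranked: perch > bleak > rudd > roach.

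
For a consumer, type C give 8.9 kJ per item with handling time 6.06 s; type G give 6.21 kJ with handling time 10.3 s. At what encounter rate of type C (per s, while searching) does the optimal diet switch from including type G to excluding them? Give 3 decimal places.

Drop type G once their profitability E₂/h₂ falls below the rate achievable on type C alone: E₂/h₂ = λE₁/(1 + λh₁).
Solve for λ: λE₁h₂ = E₂(1 + λh₁) → λ(E₁h₂ − E₂h₁) = E₂ → λ = E₂/(E₁h₂ − E₂h₁).
λ = 6.21/(8.9×10.3 − 6.21×6.06) = 6.21/54.04 = 0.1149 per s.

0.115 per s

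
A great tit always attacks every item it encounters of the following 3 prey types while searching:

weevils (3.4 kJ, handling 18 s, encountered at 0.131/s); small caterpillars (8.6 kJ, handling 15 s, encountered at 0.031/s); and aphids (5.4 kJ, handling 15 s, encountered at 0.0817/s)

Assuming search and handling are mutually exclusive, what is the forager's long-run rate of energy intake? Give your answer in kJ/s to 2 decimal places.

Energy encountered per unit search time: 0.131×3.4 + 0.031×8.6 + 0.0817×5.4 = 1.153 kJ/s.
Handling time per unit search time: 0.131×18 + 0.031×15 + 0.0817×15 = 4.048.
Rate = 1.153/(1 + 4.048) = 0.2284 kJ/s.

0.23 kJ/s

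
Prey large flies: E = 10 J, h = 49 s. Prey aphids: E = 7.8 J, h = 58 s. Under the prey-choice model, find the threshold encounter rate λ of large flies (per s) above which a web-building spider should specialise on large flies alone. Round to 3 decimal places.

0.039 per s

At the threshold, the rate on large flies alone equals the profitability of aphids: λ·10/(1 + λ·49) = 7.8/58 = 0.1345.
Rearranging, λ(10 − 0.1345×49) = 0.1345, so λ = 0.1345/3.41 = 0.03943 per s.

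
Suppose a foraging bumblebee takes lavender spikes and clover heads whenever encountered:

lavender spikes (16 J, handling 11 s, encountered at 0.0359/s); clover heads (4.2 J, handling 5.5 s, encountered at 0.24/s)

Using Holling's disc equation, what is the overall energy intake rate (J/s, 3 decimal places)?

0.583 J/s

R = Σλ_iE_i / (1 + Σλ_ih_i)
Numerator: 0.0359×16 + 0.24×4.2 = 1.582
Denominator: 1 + 0.0359×11 + 0.24×5.5 = 2.715
R = 1.582/2.715 = 0.5829 J/s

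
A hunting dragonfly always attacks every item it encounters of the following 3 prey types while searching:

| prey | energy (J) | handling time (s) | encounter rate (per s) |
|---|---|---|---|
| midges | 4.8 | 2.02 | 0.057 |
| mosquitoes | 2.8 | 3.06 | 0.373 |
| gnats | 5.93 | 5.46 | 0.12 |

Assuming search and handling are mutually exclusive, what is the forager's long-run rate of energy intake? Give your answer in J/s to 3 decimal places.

R = Σλ_iE_i / (1 + Σλ_ih_i)
Numerator: 0.057×4.8 + 0.373×2.8 + 0.12×5.93 = 2.03
Denominator: 1 + 0.057×2.02 + 0.373×3.06 + 0.12×5.46 = 2.912
R = 2.03/2.912 = 0.697 J/s

0.697 J/s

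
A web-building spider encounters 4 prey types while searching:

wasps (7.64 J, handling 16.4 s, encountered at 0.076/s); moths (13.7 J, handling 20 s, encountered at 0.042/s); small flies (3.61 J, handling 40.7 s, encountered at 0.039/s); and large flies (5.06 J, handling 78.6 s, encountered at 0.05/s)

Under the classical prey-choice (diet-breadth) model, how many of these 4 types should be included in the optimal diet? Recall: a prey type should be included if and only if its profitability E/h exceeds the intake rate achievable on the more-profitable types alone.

2

Rank by E/h (J/s): moths 0.685, wasps 0.466, small flies 0.0887, large flies 0.0644. Include each in turn until the next type's E/h falls below the running intake rate.
Rate on top 1: 0.3127. wasps: 0.466 > 0.3127 → include.
Rate on top 2: 0.3746. small flies: 0.0887 < 0.3746 → exclude; stop.
Optimal diet: moths, wasps — 2 of 4 types.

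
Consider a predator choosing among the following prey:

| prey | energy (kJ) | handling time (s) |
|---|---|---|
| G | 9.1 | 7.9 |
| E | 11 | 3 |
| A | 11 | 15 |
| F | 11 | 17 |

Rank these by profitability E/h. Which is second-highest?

Profitability E/h (kJ/s): G = 9.1/7.9 = 1.15, E = 11/3 = 3.67, A = 11/15 = 0.733, F = 11/17 = 0.647.
Ranked: E > G > A > F.

G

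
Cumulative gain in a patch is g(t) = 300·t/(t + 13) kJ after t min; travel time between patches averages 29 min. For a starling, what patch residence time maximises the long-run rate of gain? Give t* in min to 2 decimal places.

19.42 min

By the marginal value theorem, leave when the instantaneous gain rate g'(t) equals the habitat-wide average g(t)/(T + t).
g'(t) = 300·13/(t + 13)². Setting 300·13/(t+13)² = 300t/[(t+13)(29+t)] gives 13(29+t) = t(t+13), so t² = 13×29 = 377.
t* = √377 = 19.42 min.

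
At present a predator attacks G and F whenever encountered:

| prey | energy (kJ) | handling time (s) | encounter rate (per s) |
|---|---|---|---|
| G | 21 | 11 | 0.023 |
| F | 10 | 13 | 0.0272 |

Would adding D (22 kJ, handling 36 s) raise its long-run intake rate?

Yes

Current rate: (0.023×21 + 0.0272×10)/(1 + 0.023×11 + 0.0272×13) = 0.4699 kJ/s.
Profitability of D: 22/36 = 0.6111 kJ/s.
0.6111 > 0.4699, so adding D raises the average — include it.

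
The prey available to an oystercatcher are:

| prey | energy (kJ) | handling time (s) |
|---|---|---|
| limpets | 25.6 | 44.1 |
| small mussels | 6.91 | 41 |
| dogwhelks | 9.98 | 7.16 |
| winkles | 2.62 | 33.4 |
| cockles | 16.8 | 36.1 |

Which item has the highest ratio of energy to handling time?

Profitability E/h (kJ/s): limpets = 25.6/44.1 = 0.58, small mussels = 6.91/41 = 0.169, dogwhelks = 9.98/7.16 = 1.39, winkles = 2.62/33.4 = 0.0784, cockles = 16.8/36.1 = 0.465.
Ranked: dogwhelks > limpets > cockles > small mussels > winkles.

dogwhelks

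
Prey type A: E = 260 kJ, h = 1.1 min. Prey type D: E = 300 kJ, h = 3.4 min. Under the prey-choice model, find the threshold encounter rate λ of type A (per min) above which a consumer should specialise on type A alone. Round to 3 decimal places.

0.542 per min

Drop type D once their profitability E₂/h₂ falls below the rate achievable on type A alone: E₂/h₂ = λE₁/(1 + λh₁).
Solve for λ: λE₁h₂ = E₂(1 + λh₁) → λ(E₁h₂ − E₂h₁) = E₂ → λ = E₂/(E₁h₂ − E₂h₁).
λ = 300/(260×3.4 − 300×1.1) = 300/554 = 0.5415 per min.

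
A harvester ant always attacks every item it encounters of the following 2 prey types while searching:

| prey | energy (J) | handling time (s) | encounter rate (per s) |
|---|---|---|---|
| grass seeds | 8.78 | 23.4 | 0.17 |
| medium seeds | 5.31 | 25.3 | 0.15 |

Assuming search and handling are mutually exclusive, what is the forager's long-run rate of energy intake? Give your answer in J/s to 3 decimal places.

Energy encountered per unit search time: 0.17×8.78 + 0.15×5.31 = 2.289 J/s.
Handling time per unit search time: 0.17×23.4 + 0.15×25.3 = 7.773.
Rate = 2.289/(1 + 7.773) = 0.2609 J/s.

0.261 J/s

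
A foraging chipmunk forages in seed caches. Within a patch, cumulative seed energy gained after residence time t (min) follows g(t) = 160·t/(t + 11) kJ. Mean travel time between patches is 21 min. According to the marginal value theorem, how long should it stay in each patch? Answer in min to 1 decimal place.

15.2 min

By the marginal value theorem, leave when the instantaneous gain rate g'(t) equals the habitat-wide average g(t)/(T + t).
g'(t) = 160·11/(t + 11)². Setting 160·11/(t+11)² = 160t/[(t+11)(21+t)] gives 11(21+t) = t(t+11), so t² = 11×21 = 231.
t* = √231 = 15.2 min.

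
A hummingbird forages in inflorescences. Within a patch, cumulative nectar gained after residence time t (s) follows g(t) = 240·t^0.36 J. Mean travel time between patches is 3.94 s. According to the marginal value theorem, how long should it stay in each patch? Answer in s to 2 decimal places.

2.22 s

By the marginal value theorem, leave when the instantaneous gain rate g'(t) equals the habitat-wide average g(t)/(T + t).
g'(t) = 0.36·240·t^-0.64. Setting 0.36·240·t^-0.64 = 240·t^0.36/(3.94+t) gives 0.36(3.94+t) = t, so 0.64·t = 0.36×3.94.
t* = 0.36×3.94/0.64 = 2.216 s.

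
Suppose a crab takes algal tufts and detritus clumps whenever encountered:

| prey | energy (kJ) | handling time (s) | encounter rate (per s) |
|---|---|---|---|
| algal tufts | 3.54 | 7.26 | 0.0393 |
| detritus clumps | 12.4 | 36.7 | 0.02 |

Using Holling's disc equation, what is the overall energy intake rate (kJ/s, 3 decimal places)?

R = (0.0393×3.54 + 0.02×12.4) / (1 + 0.0393×7.26 + 0.02×36.7) = 0.3871/2.019 = 0.1917 kJ/s.

0.192 kJ/s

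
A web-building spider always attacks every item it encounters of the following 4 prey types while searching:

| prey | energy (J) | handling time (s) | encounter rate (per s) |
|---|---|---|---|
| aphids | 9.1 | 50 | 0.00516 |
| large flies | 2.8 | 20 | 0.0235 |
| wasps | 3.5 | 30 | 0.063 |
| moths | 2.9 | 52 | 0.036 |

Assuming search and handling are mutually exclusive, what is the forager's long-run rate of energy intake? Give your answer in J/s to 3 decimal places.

R = (0.00516×9.1 + 0.0235×2.8 + 0.063×3.5 + 0.036×2.9) / (1 + 0.00516×50 + 0.0235×20 + 0.063×30 + 0.036×52) = 0.4377/5.49 = 0.07972 J/s.

0.080 J/s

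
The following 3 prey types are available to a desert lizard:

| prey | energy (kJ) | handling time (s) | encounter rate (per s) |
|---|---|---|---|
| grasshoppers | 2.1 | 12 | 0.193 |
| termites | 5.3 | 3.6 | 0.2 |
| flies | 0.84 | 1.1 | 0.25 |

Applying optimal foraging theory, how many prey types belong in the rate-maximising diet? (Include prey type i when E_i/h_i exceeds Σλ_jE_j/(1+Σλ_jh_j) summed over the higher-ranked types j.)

2

E/h in descending order: termites 1.47, flies 0.764, grasshoppers 0.175 kJ/s. The optimal diet is the largest prefix of this list for which every included type satisfies E_i/h_i > R on the types above it.
Rate on top 1: 0.6163. flies: 0.764 > 0.6163 → include.
Rate on top 2: 0.6366. grasshoppers: 0.175 < 0.6366 → exclude; stop.
Optimal diet: termites, flies — 2 of 3 types.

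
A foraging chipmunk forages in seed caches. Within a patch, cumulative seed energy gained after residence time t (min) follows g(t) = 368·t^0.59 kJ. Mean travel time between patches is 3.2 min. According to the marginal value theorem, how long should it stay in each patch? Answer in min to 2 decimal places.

By the marginal value theorem, leave when the instantaneous gain rate g'(t) equals the habitat-wide average g(t)/(T + t).
g'(t) = 0.59·368·t^-0.41. Setting 0.59·368·t^-0.41 = 368·t^0.59/(3.2+t) gives 0.59(3.2+t) = t, so 0.41·t = 0.59×3.2.
t* = 0.59×3.2/0.41 = 4.605 min.

4.60 min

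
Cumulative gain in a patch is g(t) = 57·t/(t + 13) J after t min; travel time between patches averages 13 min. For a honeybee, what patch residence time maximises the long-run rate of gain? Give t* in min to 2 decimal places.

13.00 min

Maximise g(t)/(T+t): set derivative to zero → g'(t)(T+t) = g(t).
g'(t) = 57·13/(t + 13)². Setting 57·13/(t+13)² = 57t/[(t+13)(13+t)] gives 13(13+t) = t(t+13), so t² = 13×13 = 169.
t* = √169 = 13 min.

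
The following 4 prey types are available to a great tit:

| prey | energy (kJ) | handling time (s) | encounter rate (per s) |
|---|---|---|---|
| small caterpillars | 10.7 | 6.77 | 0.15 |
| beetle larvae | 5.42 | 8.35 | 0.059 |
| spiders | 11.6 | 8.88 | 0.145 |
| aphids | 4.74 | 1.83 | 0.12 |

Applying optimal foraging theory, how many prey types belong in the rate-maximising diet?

3

Profitabilities (E/h, kJ/s): aphids 2.59, small caterpillars 1.58, spiders 1.31, beetle larvae 0.649. Add prey in this order while the next type's profitability exceeds the intake rate on those already taken.
Rate on top 1: 0.4664. small caterpillars: 1.58 > 0.4664 → include.
Rate on top 2: 0.9726. spiders: 1.31 > 0.9726 → include.
Rate on top 3: 1.095. beetle larvae: 0.649 < 1.095 → exclude; stop.
Optimal diet: aphids, small caterpillars, spiders — 3 of 4 types.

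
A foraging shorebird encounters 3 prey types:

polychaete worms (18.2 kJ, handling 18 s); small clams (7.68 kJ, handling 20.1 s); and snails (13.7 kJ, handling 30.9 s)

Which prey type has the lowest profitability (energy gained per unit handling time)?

In descending order of E/h:
polychaete worms: 18.2/18 = 1.01 kJ/s
snails: 13.7/30.9 = 0.443 kJ/s
small clams: 7.68/20.1 = 0.382 kJ/s

small clams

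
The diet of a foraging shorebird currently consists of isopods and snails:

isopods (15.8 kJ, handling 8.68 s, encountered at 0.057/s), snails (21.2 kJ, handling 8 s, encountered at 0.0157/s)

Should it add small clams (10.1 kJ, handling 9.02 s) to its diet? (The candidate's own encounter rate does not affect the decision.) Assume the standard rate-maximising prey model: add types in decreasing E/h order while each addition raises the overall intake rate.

On isopods and snails alone, R = ΣλE/(1+Σλh) = 1.233/1.62 = 0.7612 kJ/s.
Profitability of small clams: 10.1/9.02 = 1.12 kJ/s.
1.12 > 0.7612, so adding small clams raises the average — include it.

Yes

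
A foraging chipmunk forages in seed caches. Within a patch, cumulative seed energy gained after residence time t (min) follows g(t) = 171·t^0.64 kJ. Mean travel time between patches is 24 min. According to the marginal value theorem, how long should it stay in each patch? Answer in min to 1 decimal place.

Maximise g(t)/(T+t): set derivative to zero → g'(t)(T+t) = g(t).
g'(t) = 0.64·171·t^-0.36. Setting 0.64·171·t^-0.36 = 171·t^0.64/(24+t) gives 0.64(24+t) = t, so 0.36·t = 0.64×24.
t* = 0.64×24/0.36 = 42.67 min.

42.7 min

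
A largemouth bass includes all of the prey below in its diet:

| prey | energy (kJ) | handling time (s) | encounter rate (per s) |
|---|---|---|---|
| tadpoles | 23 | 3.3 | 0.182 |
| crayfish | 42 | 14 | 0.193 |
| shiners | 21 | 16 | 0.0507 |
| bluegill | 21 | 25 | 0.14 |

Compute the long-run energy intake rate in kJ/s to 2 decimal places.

1.89 kJ/s

R = Σλ_iE_i / (1 + Σλ_ih_i)
Numerator: 0.182×23 + 0.193×42 + 0.0507×21 + 0.14×21 = 16.3
Denominator: 1 + 0.182×3.3 + 0.193×14 + 0.0507×16 + 0.14×25 = 8.614
R = 16.3/8.614 = 1.892 kJ/s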